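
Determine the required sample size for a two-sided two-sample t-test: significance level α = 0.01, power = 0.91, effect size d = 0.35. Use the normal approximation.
n = 251 per group

Sample size formula (two-sample t-test, normal approximation):
n = 2 · ((z_{α/2} + z_β) / d)²

z_{α/2} = 2.576 (for α = 0.01, two-sided)
z_β = 1.341 (for power = 0.91)
d = 0.35

n = 2 · ((2.576 + 1.341) / 0.35)²
n = 2 · (11.191)²
n ≈ 250.48
Round up to the next whole number: n = 251 per group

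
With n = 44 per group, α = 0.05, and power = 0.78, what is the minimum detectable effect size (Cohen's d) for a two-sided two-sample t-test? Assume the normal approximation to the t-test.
d ≈ 0.58

Minimum detectable effect (two-sample t-test, normal approximation):
d = (z_{α/2} + z_β) / √(n/2)
d = (1.960 + 0.772) / √(44/2)
d = 2.732 / 4.690
d ≈ 0.58

By Cohen's convention (0.2 small / 0.5 medium / 0.8 large): medium effect.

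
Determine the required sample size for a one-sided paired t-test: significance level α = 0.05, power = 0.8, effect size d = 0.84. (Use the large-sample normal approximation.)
n = 9 pairs

Sample size formula (paired t-test, normal approximation):
n = ((z_α + z_β) / d)²

z_α = 1.645 (for α = 0.05, one-sided)
z_β = 0.842 (for power = 0.8)
d = 0.84

n = ((1.645 + 0.842) / 0.84)²
n = (2.961)²
n ≈ 8.77
Round up to the next whole number: n = 9 pairs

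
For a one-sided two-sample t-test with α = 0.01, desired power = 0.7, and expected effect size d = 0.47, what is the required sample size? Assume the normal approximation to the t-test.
n = 74 per group

Sample size formula (two-sample t-test, normal approximation):
n = 2 · ((z_α + z_β) / d)²

z_α = 2.326 (for α = 0.01, one-sided)
z_β = 0.524 (for power = 0.7)
d = 0.47

n = 2 · ((2.326 + 0.524) / 0.47)²
n = 2 · (6.064)²
n ≈ 73.54
Round up to the next whole number: n = 74 per group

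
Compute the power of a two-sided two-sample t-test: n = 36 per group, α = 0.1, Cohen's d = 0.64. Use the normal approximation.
Power ≈ 0.86

Power calculation (two-sample t-test, normal approximation):
z_β = d · √(n/2) - z_{α/2}
z_β = 0.64 · √(36/2) - 1.645
z_β = 0.64 · 4.243 - 1.645
z_β = 1.070

Power = Φ(z_β) = Φ(1.070) ≈ 0.858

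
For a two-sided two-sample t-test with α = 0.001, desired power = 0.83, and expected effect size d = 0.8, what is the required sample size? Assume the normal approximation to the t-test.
n = 57 per group

Sample size formula (two-sample t-test, normal approximation):
n = 2 · ((z_{α/2} + z_β) / d)²

z_{α/2} = 3.291 (for α = 0.001, two-sided)
z_β = 0.954 (for power = 0.83)
d = 0.8

n = 2 · ((3.291 + 0.954) / 0.8)²
n = 2 · (5.306)²
n ≈ 56.31
Round up to the next whole number: n = 57 per group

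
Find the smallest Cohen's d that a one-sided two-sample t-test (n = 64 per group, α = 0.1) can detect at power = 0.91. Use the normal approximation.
d ≈ 0.46

Minimum detectable effect (two-sample t-test, normal approximation):
d = (z_α + z_β) / √(n/2)
d = (1.282 + 1.341) / √(64/2)
d = 2.622 / 5.657
d ≈ 0.46

By Cohen's convention (0.2 small / 0.5 medium / 0.8 large): small effect.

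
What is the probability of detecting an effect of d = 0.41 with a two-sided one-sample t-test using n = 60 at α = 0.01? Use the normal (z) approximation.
Power ≈ 0.73

Power calculation (one-sample t-test, normal approximation):
z_β = d · √n - z_{α/2}
z_β = 0.41 · √60 - 2.576
z_β = 0.41 · 7.746 - 2.576
z_β = 0.600

Power = Φ(z_β) = Φ(0.600) ≈ 0.726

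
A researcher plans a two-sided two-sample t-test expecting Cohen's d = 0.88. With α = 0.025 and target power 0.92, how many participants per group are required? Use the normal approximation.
n = 35 per group

Sample size formula (two-sample t-test, normal approximation):
n = 2 · ((z_{α/2} + z_β) / d)²

z_{α/2} = 2.241 (for α = 0.025, two-sided)
z_β = 1.405 (for power = 0.92)
d = 0.88

n = 2 · ((2.241 + 1.405) / 0.88)²
n = 2 · (4.143)²
n ≈ 34.33
Round up to the next whole number: n = 35 per group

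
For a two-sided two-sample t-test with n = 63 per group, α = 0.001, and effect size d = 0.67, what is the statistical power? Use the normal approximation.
Power ≈ 0.68

Power calculation (two-sample t-test, normal approximation):
z_β = d · √(n/2) - z_{α/2}
z_β = 0.67 · √(63/2) - 3.291
z_β = 0.67 · 5.612 - 3.291
z_β = 0.470

Power = Φ(z_β) = Φ(0.470) ≈ 0.681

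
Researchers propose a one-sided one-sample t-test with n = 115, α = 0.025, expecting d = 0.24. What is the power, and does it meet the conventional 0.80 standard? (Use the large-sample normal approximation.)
Power ≈ 0.73; the study is underpowered (power < 0.80)

Power calculation (one-sample t-test, normal approximation):
z_β = d · √n - z_α
z_β = 0.24 · √115 - 1.960
z_β = 0.24 · 10.724 - 1.960
z_β = 0.614

Power = Φ(z_β) = Φ(0.614) ≈ 0.730

Effect size d = 0.24 is small by Cohen's convention (0.2/0.5/0.8).

Threshold: power ≥ 0.80 is conventionally adequate.
Power ≈ 0.73 → the study is underpowered (power < 0.80).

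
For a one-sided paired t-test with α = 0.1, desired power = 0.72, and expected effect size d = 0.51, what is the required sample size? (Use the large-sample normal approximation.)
n = 14 pairs

Sample size formula (paired t-test, normal approximation):
n = ((z_α + z_β) / d)²

z_α = 1.282 (for α = 0.1, one-sided)
z_β = 0.583 (for power = 0.72)
d = 0.51

n = ((1.282 + 0.583) / 0.51)²
n = (3.657)²
n ≈ 13.37
Round up to the next whole number: n = 14 pairs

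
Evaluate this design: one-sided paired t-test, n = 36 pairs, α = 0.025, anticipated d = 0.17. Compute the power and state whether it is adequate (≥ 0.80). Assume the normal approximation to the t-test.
Power ≈ 0.17; the study is underpowered (power < 0.80)

Power calculation (paired t-test, normal approximation):
z_β = d · √n - z_α
z_β = 0.17 · √36 - 1.960
z_β = 0.17 · 6.000 - 1.960
z_β = -0.940

Power = Φ(z_β) = Φ(-0.940) ≈ 0.174

Effect size d = 0.17 is very small by Cohen's convention (0.2/0.5/0.8).

Threshold: power ≥ 0.80 is conventionally adequate.
Power ≈ 0.17 → the study is underpowered (power < 0.80).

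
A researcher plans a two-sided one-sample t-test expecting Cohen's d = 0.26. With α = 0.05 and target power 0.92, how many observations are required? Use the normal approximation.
n = 168

Sample size formula (one-sample t-test, normal approximation):
n = ((z_{α/2} + z_β) / d)²

z_{α/2} = 1.960 (for α = 0.05, two-sided)
z_β = 1.405 (for power = 0.92)
d = 0.26

n = ((1.960 + 1.405) / 0.26)²
n = (12.942)²
n ≈ 167.50
Round up to the next whole number: n = 168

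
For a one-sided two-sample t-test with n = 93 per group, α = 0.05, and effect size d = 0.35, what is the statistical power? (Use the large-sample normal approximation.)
Power ≈ 0.77

Power calculation (two-sample t-test, normal approximation):
z_β = d · √(n/2) - z_α
z_β = 0.35 · √(93/2) - 1.645
z_β = 0.35 · 6.819 - 1.645
z_β = 0.742

Power = Φ(z_β) = Φ(0.742) ≈ 0.771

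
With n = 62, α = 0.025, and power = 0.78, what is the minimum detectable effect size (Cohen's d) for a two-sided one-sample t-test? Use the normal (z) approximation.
d ≈ 0.38

Minimum detectable effect (one-sample t-test, normal approximation):
d = (z_{α/2} + z_β) / √n
d = (2.241 + 0.772) / √62
d = 3.014 / 7.874
d ≈ 0.38

By Cohen's convention (0.2 small / 0.5 medium / 0.8 large): small effect.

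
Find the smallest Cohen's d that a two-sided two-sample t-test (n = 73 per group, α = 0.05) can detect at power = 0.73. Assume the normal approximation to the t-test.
d ≈ 0.43

Minimum detectable effect (two-sample t-test, normal approximation):
d = (z_{α/2} + z_β) / √(n/2)
d = (1.960 + 0.613) / √(73/2)
d = 2.573 / 6.042
d ≈ 0.43

By Cohen's convention (0.2 small / 0.5 medium / 0.8 large): small effect.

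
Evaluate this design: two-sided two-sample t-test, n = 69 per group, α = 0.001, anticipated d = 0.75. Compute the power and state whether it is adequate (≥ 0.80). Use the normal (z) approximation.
Power ≈ 0.87; the study is adequately powered (power ≥ 0.80)

Power calculation (two-sample t-test, normal approximation):
z_β = d · √(n/2) - z_{α/2}
z_β = 0.75 · √(69/2) - 3.291
z_β = 0.75 · 5.874 - 3.291
z_β = 1.115

Power = Φ(z_β) = Φ(1.115) ≈ 0.868

Effect size d = 0.75 is medium by Cohen's convention (0.2/0.5/0.8).

Threshold: power ≥ 0.80 is conventionally adequate.
Power ≈ 0.87 → the study is adequately powered (power ≥ 0.80).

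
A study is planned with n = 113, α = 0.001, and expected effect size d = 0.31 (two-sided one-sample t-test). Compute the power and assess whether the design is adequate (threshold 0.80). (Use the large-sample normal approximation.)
Power ≈ 0.50; the study is underpowered (power < 0.80)

Power calculation (one-sample t-test, normal approximation):
z_β = d · √n - z_{α/2}
z_β = 0.31 · √113 - 3.291
z_β = 0.31 · 10.630 - 3.291
z_β = 0.005

Power = Φ(z_β) = Φ(0.005) ≈ 0.502

Effect size d = 0.31 is small by Cohen's convention (0.2/0.5/0.8).

Threshold: power ≥ 0.80 is conventionally adequate.
Power ≈ 0.50 → the study is underpowered (power < 0.80).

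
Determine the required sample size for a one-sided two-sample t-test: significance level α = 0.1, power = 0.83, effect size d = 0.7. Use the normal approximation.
n = 21 per group

Sample size formula (two-sample t-test, normal approximation):
n = 2 · ((z_α + z_β) / d)²

z_α = 1.282 (for α = 0.1, one-sided)
z_β = 0.954 (for power = 0.83)
d = 0.7

n = 2 · ((1.282 + 0.954) / 0.7)²
n = 2 · (3.194)²
n ≈ 20.40
Round up to the next whole number: n = 21 per group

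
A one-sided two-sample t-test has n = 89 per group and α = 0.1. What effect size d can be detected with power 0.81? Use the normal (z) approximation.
d ≈ 0.32

Minimum detectable effect (two-sample t-test, normal approximation):
d = (z_α + z_β) / √(n/2)
d = (1.282 + 0.878) / √(89/2)
d = 2.159 / 6.671
d ≈ 0.32

By Cohen's convention (0.2 small / 0.5 medium / 0.8 large): small effect.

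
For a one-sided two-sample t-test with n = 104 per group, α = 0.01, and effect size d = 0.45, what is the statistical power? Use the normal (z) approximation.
Power ≈ 0.82

Power calculation (two-sample t-test, normal approximation):
z_β = d · √(n/2) - z_α
z_β = 0.45 · √(104/2) - 2.326
z_β = 0.45 · 7.211 - 2.326
z_β = 0.919

Power = Φ(z_β) = Φ(0.919) ≈ 0.821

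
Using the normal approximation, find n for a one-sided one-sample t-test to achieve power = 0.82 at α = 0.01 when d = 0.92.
n = 13

Sample size formula (one-sample t-test, normal approximation):
n = ((z_α + z_β) / d)²

z_α = 2.326 (for α = 0.01, one-sided)
z_β = 0.915 (for power = 0.82)
d = 0.92

n = ((2.326 + 0.915) / 0.92)²
n = (3.523)²
n ≈ 12.41
Round up to the next whole number: n = 13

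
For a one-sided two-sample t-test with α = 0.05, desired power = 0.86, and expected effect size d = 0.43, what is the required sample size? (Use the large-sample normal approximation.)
n = 81 per group

Sample size formula (two-sample t-test, normal approximation):
n = 2 · ((z_α + z_β) / d)²

z_α = 1.645 (for α = 0.05, one-sided)
z_β = 1.080 (for power = 0.86)
d = 0.43

n = 2 · ((1.645 + 1.080) / 0.43)²
n = 2 · (6.337)²
n ≈ 80.32
Round up to the next whole number: n = 81 per group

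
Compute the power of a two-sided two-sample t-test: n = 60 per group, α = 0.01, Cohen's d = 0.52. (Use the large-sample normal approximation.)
Power ≈ 0.61

Power calculation (two-sample t-test, normal approximation):
z_β = d · √(n/2) - z_{α/2}
z_β = 0.52 · √(60/2) - 2.576
z_β = 0.52 · 5.477 - 2.576
z_β = 0.272

Power = Φ(z_β) = Φ(0.272) ≈ 0.607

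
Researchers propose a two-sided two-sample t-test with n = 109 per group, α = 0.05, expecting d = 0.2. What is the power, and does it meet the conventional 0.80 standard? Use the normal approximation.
Power ≈ 0.31; the study is underpowered (power < 0.80)

Power calculation (two-sample t-test, normal approximation):
z_β = d · √(n/2) - z_{α/2}
z_β = 0.2 · √(109/2) - 1.960
z_β = 0.2 · 7.382 - 1.960
z_β = -0.483

Power = Φ(z_β) = Φ(-0.483) ≈ 0.314

Effect size d = 0.2 is small by Cohen's convention (0.2/0.5/0.8).

Threshold: power ≥ 0.80 is conventionally adequate.
Power ≈ 0.31 → the study is underpowered (power < 0.80).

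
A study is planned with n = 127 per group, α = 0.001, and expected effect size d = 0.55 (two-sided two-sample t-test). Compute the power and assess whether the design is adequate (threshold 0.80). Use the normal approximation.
Power ≈ 0.86; the study is adequately powered (power ≥ 0.80)

Power calculation (two-sample t-test, normal approximation):
z_β = d · √(n/2) - z_{α/2}
z_β = 0.55 · √(127/2) - 3.291
z_β = 0.55 · 7.969 - 3.291
z_β = 1.092

Power = Φ(z_β) = Φ(1.092) ≈ 0.863

Effect size d = 0.55 is medium by Cohen's convention (0.2/0.5/0.8).

Threshold: power ≥ 0.80 is conventionally adequate.
Power ≈ 0.86 → the study is adequately powered (power ≥ 0.80).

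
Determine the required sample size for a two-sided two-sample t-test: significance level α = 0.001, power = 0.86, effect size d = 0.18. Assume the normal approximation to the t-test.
n = 1180 per group

Sample size formula (two-sample t-test, normal approximation):
n = 2 · ((z_{α/2} + z_β) / d)²

z_{α/2} = 3.291 (for α = 0.001, two-sided)
z_β = 1.080 (for power = 0.86)
d = 0.18

n = 2 · ((3.291 + 1.080) / 0.18)²
n = 2 · (24.283)²
n ≈ 1179.33
Round up to the next whole number: n = 1180 per group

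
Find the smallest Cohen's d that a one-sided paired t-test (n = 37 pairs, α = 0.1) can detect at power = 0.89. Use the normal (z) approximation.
d ≈ 0.41

Minimum detectable effect (paired t-test, normal approximation):
d = (z_α + z_β) / √n
d = (1.282 + 1.227) / √37
d = 2.508 / 6.083
d ≈ 0.41

By Cohen's convention (0.2 small / 0.5 medium / 0.8 large): small effect.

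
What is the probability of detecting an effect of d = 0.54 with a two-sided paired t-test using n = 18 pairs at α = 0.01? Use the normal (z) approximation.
Power ≈ 0.39

Power calculation (paired t-test, normal approximation):
z_β = d · √n - z_{α/2}
z_β = 0.54 · √18 - 2.576
z_β = 0.54 · 4.243 - 2.576
z_β = -0.285

Power = Φ(z_β) = Φ(-0.285) ≈ 0.388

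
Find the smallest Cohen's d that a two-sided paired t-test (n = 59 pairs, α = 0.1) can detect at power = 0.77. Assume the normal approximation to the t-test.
d ≈ 0.31

Minimum detectable effect (paired t-test, normal approximation):
d = (z_{α/2} + z_β) / √n
d = (1.645 + 0.739) / √59
d = 2.384 / 7.681
d ≈ 0.31

By Cohen's convention (0.2 small / 0.5 medium / 0.8 large): small effect.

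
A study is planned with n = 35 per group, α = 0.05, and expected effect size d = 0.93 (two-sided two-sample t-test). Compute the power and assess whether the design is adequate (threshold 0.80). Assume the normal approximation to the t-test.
Power ≈ 0.97; the study is adequately powered (power ≥ 0.80)

Power calculation (two-sample t-test, normal approximation):
z_β = d · √(n/2) - z_{α/2}
z_β = 0.93 · √(35/2) - 1.960
z_β = 0.93 · 4.183 - 1.960
z_β = 1.931

Power = Φ(z_β) = Φ(1.931) ≈ 0.973

Effect size d = 0.93 is large by Cohen's convention (0.2/0.5/0.8).

Threshold: power ≥ 0.80 is conventionally adequate.
Power ≈ 0.97 → the study is adequately powered (power ≥ 0.80).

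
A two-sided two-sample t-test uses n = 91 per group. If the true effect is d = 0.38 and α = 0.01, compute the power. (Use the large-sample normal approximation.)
Power ≈ 0.49

Power calculation (two-sample t-test, normal approximation):
z_β = d · √(n/2) - z_{α/2}
z_β = 0.38 · √(91/2) - 2.576
z_β = 0.38 · 6.745 - 2.576
z_β = -0.013

Power = Φ(z_β) = Φ(-0.013) ≈ 0.495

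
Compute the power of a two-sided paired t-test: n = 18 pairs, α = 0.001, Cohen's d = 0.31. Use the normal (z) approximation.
Power ≈ 0.02

Power calculation (paired t-test, normal approximation):
z_β = d · √n - z_{α/2}
z_β = 0.31 · √18 - 3.291
z_β = 0.31 · 4.243 - 3.291
z_β = -1.975

Power = Φ(z_β) = Φ(-1.975) ≈ 0.024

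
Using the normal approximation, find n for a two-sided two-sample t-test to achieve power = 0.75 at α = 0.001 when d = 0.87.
n = 42 per group

Sample size formula (two-sample t-test, normal approximation):
n = 2 · ((z_{α/2} + z_β) / d)²

z_{α/2} = 3.291 (for α = 0.001, two-sided)
z_β = 0.674 (for power = 0.75)
d = 0.87

n = 2 · ((3.291 + 0.674) / 0.87)²
n = 2 · (4.557)²
n ≈ 41.53
Round up to the next whole number: n = 42 per group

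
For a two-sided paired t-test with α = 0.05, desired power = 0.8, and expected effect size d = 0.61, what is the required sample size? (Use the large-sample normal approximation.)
n = 22 pairs

Sample size formula (paired t-test, normal approximation):
n = ((z_{α/2} + z_β) / d)²

z_{α/2} = 1.960 (for α = 0.05, two-sided)
z_β = 0.842 (for power = 0.8)
d = 0.61

n = ((1.960 + 0.842) / 0.61)²
n = (4.593)²
n ≈ 21.10
Round up to the next whole number: n = 22 pairs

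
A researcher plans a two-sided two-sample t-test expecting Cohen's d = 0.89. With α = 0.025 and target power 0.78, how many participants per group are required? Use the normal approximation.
n = 23 per group

Sample size formula (two-sample t-test, normal approximation):
n = 2 · ((z_{α/2} + z_β) / d)²

z_{α/2} = 2.241 (for α = 0.025, two-sided)
z_β = 0.772 (for power = 0.78)
d = 0.89

n = 2 · ((2.241 + 0.772) / 0.89)²
n = 2 · (3.385)²
n ≈ 22.92
Round up to the next whole number: n = 23 per group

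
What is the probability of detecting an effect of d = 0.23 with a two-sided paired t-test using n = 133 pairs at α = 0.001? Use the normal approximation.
Power ≈ 0.26

Power calculation (paired t-test, normal approximation):
z_β = d · √n - z_{α/2}
z_β = 0.23 · √133 - 3.291
z_β = 0.23 · 11.533 - 3.291
z_β = -0.638

Power = Φ(z_β) = Φ(-0.638) ≈ 0.262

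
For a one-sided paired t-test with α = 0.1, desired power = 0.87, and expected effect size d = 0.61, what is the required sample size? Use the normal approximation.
n = 16 pairs

Sample size formula (paired t-test, normal approximation):
n = ((z_α + z_β) / d)²

z_α = 1.282 (for α = 0.1, one-sided)
z_β = 1.126 (for power = 0.87)
d = 0.61

n = ((1.282 + 1.126) / 0.61)²
n = (3.948)²
n ≈ 15.59
Round up to the next whole number: n = 16 pairs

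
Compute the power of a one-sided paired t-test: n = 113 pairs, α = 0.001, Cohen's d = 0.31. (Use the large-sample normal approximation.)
Power ≈ 0.58

Power calculation (paired t-test, normal approximation):
z_β = d · √n - z_α
z_β = 0.31 · √113 - 3.090
z_β = 0.31 · 10.630 - 3.090
z_β = 0.205

Power = Φ(z_β) = Φ(0.205) ≈ 0.581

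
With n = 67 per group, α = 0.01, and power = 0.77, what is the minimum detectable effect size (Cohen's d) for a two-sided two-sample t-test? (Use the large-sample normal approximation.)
d ≈ 0.57

Minimum detectable effect (two-sample t-test, normal approximation):
d = (z_{α/2} + z_β) / √(n/2)
d = (2.576 + 0.739) / √(67/2)
d = 3.315 / 5.788
d ≈ 0.57

By Cohen's convention (0.2 small / 0.5 medium / 0.8 large): medium effect.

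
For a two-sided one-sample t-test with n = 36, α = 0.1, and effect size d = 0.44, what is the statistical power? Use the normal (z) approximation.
Power ≈ 0.84

Power calculation (one-sample t-test, normal approximation):
z_β = d · √n - z_{α/2}
z_β = 0.44 · √36 - 1.645
z_β = 0.44 · 6.000 - 1.645
z_β = 0.995

Power = Φ(z_β) = Φ(0.995) ≈ 0.840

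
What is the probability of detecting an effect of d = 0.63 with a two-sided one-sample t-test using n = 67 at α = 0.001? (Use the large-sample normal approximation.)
Power ≈ 0.97

Power calculation (one-sample t-test, normal approximation):
z_β = d · √n - z_{α/2}
z_β = 0.63 · √67 - 3.291
z_β = 0.63 · 8.185 - 3.291
z_β = 1.866

Power = Φ(z_β) = Φ(1.866) ≈ 0.969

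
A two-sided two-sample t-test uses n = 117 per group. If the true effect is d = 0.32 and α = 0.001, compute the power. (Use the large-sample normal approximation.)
Power ≈ 0.20

Power calculation (two-sample t-test, normal approximation):
z_β = d · √(n/2) - z_{α/2}
z_β = 0.32 · √(117/2) - 3.291
z_β = 0.32 · 7.649 - 3.291
z_β = -0.843

Power = Φ(z_β) = Φ(-0.843) ≈ 0.200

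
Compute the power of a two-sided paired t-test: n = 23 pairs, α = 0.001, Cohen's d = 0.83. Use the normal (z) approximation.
Power ≈ 0.75

Power calculation (paired t-test, normal approximation):
z_β = d · √n - z_{α/2}
z_β = 0.83 · √23 - 3.291
z_β = 0.83 · 4.796 - 3.291
z_β = 0.690

Power = Φ(z_β) = Φ(0.690) ≈ 0.755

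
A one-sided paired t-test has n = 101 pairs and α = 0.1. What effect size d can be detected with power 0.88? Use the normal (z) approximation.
d ≈ 0.24

Minimum detectable effect (paired t-test, normal approximation):
d = (z_α + z_β) / √n
d = (1.282 + 1.175) / √101
d = 2.457 / 10.050
d ≈ 0.24

By Cohen's convention (0.2 small / 0.5 medium / 0.8 large): small effect.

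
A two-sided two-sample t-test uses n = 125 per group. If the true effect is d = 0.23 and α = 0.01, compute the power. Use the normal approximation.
Power ≈ 0.22

Power calculation (two-sample t-test, normal approximation):
z_β = d · √(n/2) - z_{α/2}
z_β = 0.23 · √(125/2) - 2.576
z_β = 0.23 · 7.906 - 2.576
z_β = -0.758

Power = Φ(z_β) = Φ(-0.758) ≈ 0.224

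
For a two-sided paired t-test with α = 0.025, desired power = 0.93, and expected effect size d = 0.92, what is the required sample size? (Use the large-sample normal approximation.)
n = 17 pairs

Sample size formula (paired t-test, normal approximation):
n = ((z_{α/2} + z_β) / d)²

z_{α/2} = 2.241 (for α = 0.025, two-sided)
z_β = 1.476 (for power = 0.93)
d = 0.92

n = ((2.241 + 1.476) / 0.92)²
n = (4.040)²
n ≈ 16.32
Round up to the next whole number: n = 17 pairs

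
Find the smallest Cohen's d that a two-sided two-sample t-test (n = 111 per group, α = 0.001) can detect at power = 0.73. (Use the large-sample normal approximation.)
d ≈ 0.52

Minimum detectable effect (two-sample t-test, normal approximation):
d = (z_{α/2} + z_β) / √(n/2)
d = (3.291 + 0.613) / √(111/2)
d = 3.903 / 7.450
d ≈ 0.52

By Cohen's convention (0.2 small / 0.5 medium / 0.8 large): medium effect.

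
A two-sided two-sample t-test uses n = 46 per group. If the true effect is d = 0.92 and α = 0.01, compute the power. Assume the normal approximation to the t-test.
Power ≈ 0.97

Power calculation (two-sample t-test, normal approximation):
z_β = d · √(n/2) - z_{α/2}
z_β = 0.92 · √(46/2) - 2.576
z_β = 0.92 · 4.796 - 2.576
z_β = 1.836

Power = Φ(z_β) = Φ(1.836) ≈ 0.967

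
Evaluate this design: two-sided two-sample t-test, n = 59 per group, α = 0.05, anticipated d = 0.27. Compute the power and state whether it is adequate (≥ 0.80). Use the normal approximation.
Power ≈ 0.31; the study is underpowered (power < 0.80)

Power calculation (two-sample t-test, normal approximation):
z_β = d · √(n/2) - z_{α/2}
z_β = 0.27 · √(59/2) - 1.960
z_β = 0.27 · 5.431 - 1.960
z_β = -0.493

Power = Φ(z_β) = Φ(-0.493) ≈ 0.311

Effect size d = 0.27 is small by Cohen's convention (0.2/0.5/0.8).

Threshold: power ≥ 0.80 is conventionally adequate.
Power ≈ 0.31 → the study is underpowered (power < 0.80).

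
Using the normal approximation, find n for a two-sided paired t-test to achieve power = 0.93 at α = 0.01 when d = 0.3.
n = 183 pairs

Sample size formula (paired t-test, normal approximation):
n = ((z_{α/2} + z_β) / d)²

z_{α/2} = 2.576 (for α = 0.01, two-sided)
z_β = 1.476 (for power = 0.93)
d = 0.3

n = ((2.576 + 1.476) / 0.3)²
n = (13.507)²
n ≈ 182.44
Round up to the next whole number: n = 183 pairs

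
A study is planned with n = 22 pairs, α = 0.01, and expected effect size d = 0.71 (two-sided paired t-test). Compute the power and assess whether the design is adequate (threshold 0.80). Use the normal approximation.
Power ≈ 0.77; the study is underpowered (power < 0.80)

Power calculation (paired t-test, normal approximation):
z_β = d · √n - z_{α/2}
z_β = 0.71 · √22 - 2.576
z_β = 0.71 · 4.690 - 2.576
z_β = 0.754

Power = Φ(z_β) = Φ(0.754) ≈ 0.775

Effect size d = 0.71 is medium by Cohen's convention (0.2/0.5/0.8).

Threshold: power ≥ 0.80 is conventionally adequate.
Power ≈ 0.77 → the study is underpowered (power < 0.80).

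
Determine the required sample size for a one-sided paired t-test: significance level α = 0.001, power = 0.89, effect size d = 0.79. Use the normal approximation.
n = 30 pairs

Sample size formula (paired t-test, normal approximation):
n = ((z_α + z_β) / d)²

z_α = 3.090 (for α = 0.001, one-sided)
z_β = 1.227 (for power = 0.89)
d = 0.79

n = ((3.090 + 1.227) / 0.79)²
n = (5.465)²
n ≈ 29.87
Round up to the next whole number: n = 30 pairs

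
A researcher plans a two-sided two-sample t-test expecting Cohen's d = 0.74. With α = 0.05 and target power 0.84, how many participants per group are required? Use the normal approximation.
n = 32 per group

Sample size formula (two-sample t-test, normal approximation):
n = 2 · ((z_{α/2} + z_β) / d)²

z_{α/2} = 1.960 (for α = 0.05, two-sided)
z_β = 0.994 (for power = 0.84)
d = 0.74

n = 2 · ((1.960 + 0.994) / 0.74)²
n = 2 · (3.992)²
n ≈ 31.87
Round up to the next whole number: n = 32 per group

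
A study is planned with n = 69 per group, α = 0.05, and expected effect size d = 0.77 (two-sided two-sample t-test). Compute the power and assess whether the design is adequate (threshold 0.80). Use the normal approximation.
Power ≈ 0.99; the study is adequately powered (power ≥ 0.80)

Power calculation (two-sample t-test, normal approximation):
z_β = d · √(n/2) - z_{α/2}
z_β = 0.77 · √(69/2) - 1.960
z_β = 0.77 · 5.874 - 1.960
z_β = 2.563

Power = Φ(z_β) = Φ(2.563) ≈ 0.995

Effect size d = 0.77 is medium by Cohen's convention (0.2/0.5/0.8).

Threshold: power ≥ 0.80 is conventionally adequate.
Power ≈ 0.99 → the study is adequately powered (power ≥ 0.80).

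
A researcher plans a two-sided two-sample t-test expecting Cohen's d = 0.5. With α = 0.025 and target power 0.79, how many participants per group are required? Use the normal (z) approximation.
n = 75 per group

Sample size formula (two-sample t-test, normal approximation):
n = 2 · ((z_{α/2} + z_β) / d)²

z_{α/2} = 2.241 (for α = 0.025, two-sided)
z_β = 0.806 (for power = 0.79)
d = 0.5

n = 2 · ((2.241 + 0.806) / 0.5)²
n = 2 · (6.094)²
n ≈ 74.27
Round up to the next whole number: n = 75 per group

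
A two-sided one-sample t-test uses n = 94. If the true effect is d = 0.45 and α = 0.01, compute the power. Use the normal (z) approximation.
Power ≈ 0.96

Power calculation (one-sample t-test, normal approximation):
z_β = d · √n - z_{α/2}
z_β = 0.45 · √94 - 2.576
z_β = 0.45 · 9.695 - 2.576
z_β = 1.787

Power = Φ(z_β) = Φ(1.787) ≈ 0.963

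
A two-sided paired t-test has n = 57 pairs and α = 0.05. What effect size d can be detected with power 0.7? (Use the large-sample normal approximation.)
d ≈ 0.33

Minimum detectable effect (paired t-test, normal approximation):
d = (z_{α/2} + z_β) / √n
d = (1.960 + 0.524) / √57
d = 2.484 / 7.550
d ≈ 0.33

By Cohen's convention (0.2 small / 0.5 medium / 0.8 large): small effect.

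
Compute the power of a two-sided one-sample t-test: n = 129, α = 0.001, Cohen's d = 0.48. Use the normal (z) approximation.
Power ≈ 0.98

Power calculation (one-sample t-test, normal approximation):
z_β = d · √n - z_{α/2}
z_β = 0.48 · √129 - 3.291
z_β = 0.48 · 11.358 - 3.291
z_β = 2.161

Power = Φ(z_β) = Φ(2.161) ≈ 0.985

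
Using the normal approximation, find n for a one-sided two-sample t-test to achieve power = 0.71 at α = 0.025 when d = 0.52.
n = 47 per group

Sample size formula (two-sample t-test, normal approximation):
n = 2 · ((z_α + z_β) / d)²

z_α = 1.960 (for α = 0.025, one-sided)
z_β = 0.553 (for power = 0.71)
d = 0.52

n = 2 · ((1.960 + 0.553) / 0.52)²
n = 2 · (4.833)²
n ≈ 46.72
Round up to the next whole number: n = 47 per group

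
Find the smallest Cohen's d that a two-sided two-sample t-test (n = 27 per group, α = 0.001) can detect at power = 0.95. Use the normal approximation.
d ≈ 1.34

Minimum detectable effect (two-sample t-test, normal approximation):
d = (z_{α/2} + z_β) / √(n/2)
d = (3.291 + 1.645) / √(27/2)
d = 4.935 / 3.674
d ≈ 1.34

By Cohen's convention (0.2 small / 0.5 medium / 0.8 large): large effect.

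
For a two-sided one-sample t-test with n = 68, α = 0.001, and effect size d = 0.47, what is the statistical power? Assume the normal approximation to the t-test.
Power ≈ 0.72

Power calculation (one-sample t-test, normal approximation):
z_β = d · √n - z_{α/2}
z_β = 0.47 · √68 - 3.291
z_β = 0.47 · 8.246 - 3.291
z_β = 0.585

Power = Φ(z_β) = Φ(0.585) ≈ 0.721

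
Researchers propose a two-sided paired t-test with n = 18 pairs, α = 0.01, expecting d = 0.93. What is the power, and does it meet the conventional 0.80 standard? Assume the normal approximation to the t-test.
Power ≈ 0.91; the study is adequately powered (power ≥ 0.80)

Power calculation (paired t-test, normal approximation):
z_β = d · √n - z_{α/2}
z_β = 0.93 · √18 - 2.576
z_β = 0.93 · 4.243 - 2.576
z_β = 1.370

Power = Φ(z_β) = Φ(1.370) ≈ 0.915

Effect size d = 0.93 is large by Cohen's convention (0.2/0.5/0.8).

Threshold: power ≥ 0.80 is conventionally adequate.
Power ≈ 0.91 → the study is adequately powered (power ≥ 0.80).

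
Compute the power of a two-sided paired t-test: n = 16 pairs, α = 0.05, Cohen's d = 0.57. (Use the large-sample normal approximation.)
Power ≈ 0.63

Power calculation (paired t-test, normal approximation):
z_β = d · √n - z_{α/2}
z_β = 0.57 · √16 - 1.960
z_β = 0.57 · 4.000 - 1.960
z_β = 0.320

Power = Φ(z_β) = Φ(0.320) ≈ 0.626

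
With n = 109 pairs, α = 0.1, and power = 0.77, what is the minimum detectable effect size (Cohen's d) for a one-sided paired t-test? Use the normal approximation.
d ≈ 0.19

Minimum detectable effect (paired t-test, normal approximation):
d = (z_α + z_β) / √n
d = (1.282 + 0.739) / √109
d = 2.020 / 10.440
d ≈ 0.19

By Cohen's convention (0.2 small / 0.5 medium / 0.8 large): very small effect.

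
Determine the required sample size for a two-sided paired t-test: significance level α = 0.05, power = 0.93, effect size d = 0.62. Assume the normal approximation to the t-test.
n = 31 pairs

Sample size formula (paired t-test, normal approximation):
n = ((z_{α/2} + z_β) / d)²

z_{α/2} = 1.960 (for α = 0.05, two-sided)
z_β = 1.476 (for power = 0.93)
d = 0.62

n = ((1.960 + 1.476) / 0.62)²
n = (5.542)²
n ≈ 30.71
Round up to the next whole number: n = 31 pairs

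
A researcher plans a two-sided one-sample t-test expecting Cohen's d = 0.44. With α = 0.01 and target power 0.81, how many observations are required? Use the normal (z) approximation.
n = 62

Sample size formula (one-sample t-test, normal approximation):
n = ((z_{α/2} + z_β) / d)²

z_{α/2} = 2.576 (for α = 0.01, two-sided)
z_β = 0.878 (for power = 0.81)
d = 0.44

n = ((2.576 + 0.878) / 0.44)²
n = (7.850)²
n ≈ 61.62
Round up to the next whole number: n = 62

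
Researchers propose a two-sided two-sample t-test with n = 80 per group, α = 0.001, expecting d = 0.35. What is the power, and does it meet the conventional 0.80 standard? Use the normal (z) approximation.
Power ≈ 0.14; the study is underpowered (power < 0.80)

Power calculation (two-sample t-test, normal approximation):
z_β = d · √(n/2) - z_{α/2}
z_β = 0.35 · √(80/2) - 3.291
z_β = 0.35 · 6.325 - 3.291
z_β = -1.077

Power = Φ(z_β) = Φ(-1.077) ≈ 0.141

Effect size d = 0.35 is small by Cohen's convention (0.2/0.5/0.8).

Threshold: power ≥ 0.80 is conventionally adequate.
Power ≈ 0.14 → the study is underpowered (power < 0.80).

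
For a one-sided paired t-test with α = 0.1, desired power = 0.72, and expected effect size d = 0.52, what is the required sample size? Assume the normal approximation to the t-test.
n = 13 pairs

Sample size formula (paired t-test, normal approximation):
n = ((z_α + z_β) / d)²

z_α = 1.282 (for α = 0.1, one-sided)
z_β = 0.583 (for power = 0.72)
d = 0.52

n = ((1.282 + 0.583) / 0.52)²
n = (3.587)²
n ≈ 12.87
Round up to the next whole number: n = 13 pairs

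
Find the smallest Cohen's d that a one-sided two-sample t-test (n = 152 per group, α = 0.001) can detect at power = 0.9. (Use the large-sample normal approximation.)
d ≈ 0.50

Minimum detectable effect (two-sample t-test, normal approximation):
d = (z_α + z_β) / √(n/2)
d = (3.090 + 1.282) / √(152/2)
d = 4.372 / 8.718
d ≈ 0.50

By Cohen's convention (0.2 small / 0.5 medium / 0.8 large): medium effect.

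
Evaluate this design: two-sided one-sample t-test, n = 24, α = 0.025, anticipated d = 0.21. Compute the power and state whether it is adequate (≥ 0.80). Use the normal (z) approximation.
Power ≈ 0.11; the study is underpowered (power < 0.80)

Power calculation (one-sample t-test, normal approximation):
z_β = d · √n - z_{α/2}
z_β = 0.21 · √24 - 2.241
z_β = 0.21 · 4.899 - 2.241
z_β = -1.213

Power = Φ(z_β) = Φ(-1.213) ≈ 0.113

Effect size d = 0.21 is small by Cohen's convention (0.2/0.5/0.8).

Threshold: power ≥ 0.80 is conventionally adequate.
Power ≈ 0.11 → the study is underpowered (power < 0.80).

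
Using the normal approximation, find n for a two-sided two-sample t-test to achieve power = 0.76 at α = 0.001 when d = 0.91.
n = 39 per group

Sample size formula (two-sample t-test, normal approximation):
n = 2 · ((z_{α/2} + z_β) / d)²

z_{α/2} = 3.291 (for α = 0.001, two-sided)
z_β = 0.706 (for power = 0.76)
d = 0.91

n = 2 · ((3.291 + 0.706) / 0.91)²
n = 2 · (4.392)²
n ≈ 38.58
Round up to the next whole number: n = 39 per group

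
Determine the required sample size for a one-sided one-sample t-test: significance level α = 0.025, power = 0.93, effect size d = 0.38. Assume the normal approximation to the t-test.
n = 82

Sample size formula (one-sample t-test, normal approximation):
n = ((z_α + z_β) / d)²

z_α = 1.960 (for α = 0.025, one-sided)
z_β = 1.476 (for power = 0.93)
d = 0.38

n = ((1.960 + 1.476) / 0.38)²
n = (9.042)²
n ≈ 81.76
Round up to the next whole number: n = 82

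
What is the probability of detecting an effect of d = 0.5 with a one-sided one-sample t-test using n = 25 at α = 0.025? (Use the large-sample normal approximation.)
Power ≈ 0.71

Power calculation (one-sample t-test, normal approximation):
z_β = d · √n - z_α
z_β = 0.5 · √25 - 1.960
z_β = 0.5 · 5.000 - 1.960
z_β = 0.540

Power = Φ(z_β) = Φ(0.540) ≈ 0.705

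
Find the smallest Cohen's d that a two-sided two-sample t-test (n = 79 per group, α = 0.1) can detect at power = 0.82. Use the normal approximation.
d ≈ 0.41

Minimum detectable effect (two-sample t-test, normal approximation):
d = (z_{α/2} + z_β) / √(n/2)
d = (1.645 + 0.915) / √(79/2)
d = 2.560 / 6.285
d ≈ 0.41

By Cohen's convention (0.2 small / 0.5 medium / 0.8 large): small effect.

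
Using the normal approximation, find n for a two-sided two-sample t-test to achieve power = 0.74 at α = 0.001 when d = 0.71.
n = 62 per group

Sample size formula (two-sample t-test, normal approximation):
n = 2 · ((z_{α/2} + z_β) / d)²

z_{α/2} = 3.291 (for α = 0.001, two-sided)
z_β = 0.643 (for power = 0.74)
d = 0.71

n = 2 · ((3.291 + 0.643) / 0.71)²
n = 2 · (5.541)²
n ≈ 61.41
Round up to the next whole number: n = 62 per group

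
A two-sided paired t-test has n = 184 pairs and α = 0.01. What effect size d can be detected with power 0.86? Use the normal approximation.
d ≈ 0.27

Minimum detectable effect (paired t-test, normal approximation):
d = (z_{α/2} + z_β) / √n
d = (2.576 + 1.080) / √184
d = 3.656 / 13.565
d ≈ 0.27

By Cohen's convention (0.2 small / 0.5 medium / 0.8 large): small effect.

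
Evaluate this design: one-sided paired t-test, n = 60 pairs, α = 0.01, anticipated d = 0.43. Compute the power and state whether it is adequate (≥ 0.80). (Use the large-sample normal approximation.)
Power ≈ 0.84; the study is adequately powered (power ≥ 0.80)

Power calculation (paired t-test, normal approximation):
z_β = d · √n - z_α
z_β = 0.43 · √60 - 2.326
z_β = 0.43 · 7.746 - 2.326
z_β = 1.004

Power = Φ(z_β) = Φ(1.004) ≈ 0.842

Effect size d = 0.43 is small by Cohen's convention (0.2/0.5/0.8).

Threshold: power ≥ 0.80 is conventionally adequate.
Power ≈ 0.84 → the study is adequately powered (power ≥ 0.80).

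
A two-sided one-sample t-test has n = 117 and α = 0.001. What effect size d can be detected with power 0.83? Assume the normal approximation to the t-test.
d ≈ 0.39

Minimum detectable effect (one-sample t-test, normal approximation):
d = (z_{α/2} + z_β) / √n
d = (3.291 + 0.954) / √117
d = 4.245 / 10.817
d ≈ 0.39

By Cohen's convention (0.2 small / 0.5 medium / 0.8 large): small effect.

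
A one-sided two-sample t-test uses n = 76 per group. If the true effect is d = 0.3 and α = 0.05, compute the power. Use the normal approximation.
Power ≈ 0.58

Power calculation (two-sample t-test, normal approximation):
z_β = d · √(n/2) - z_α
z_β = 0.3 · √(76/2) - 1.645
z_β = 0.3 · 6.164 - 1.645
z_β = 0.204

Power = Φ(z_β) = Φ(0.204) ≈ 0.581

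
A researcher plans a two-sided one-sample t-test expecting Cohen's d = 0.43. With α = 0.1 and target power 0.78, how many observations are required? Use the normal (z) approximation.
n = 32

Sample size formula (one-sample t-test, normal approximation):
n = ((z_{α/2} + z_β) / d)²

z_{α/2} = 1.645 (for α = 0.1, two-sided)
z_β = 0.772 (for power = 0.78)
d = 0.43

n = ((1.645 + 0.772) / 0.43)²
n = (5.621)²
n ≈ 31.60
Round up to the next whole number: n = 32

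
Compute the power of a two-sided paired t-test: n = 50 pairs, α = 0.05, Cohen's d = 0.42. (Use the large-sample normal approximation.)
Power ≈ 0.84

Power calculation (paired t-test, normal approximation):
z_β = d · √n - z_{α/2}
z_β = 0.42 · √50 - 1.960
z_β = 0.42 · 7.071 - 1.960
z_β = 1.010

Power = Φ(z_β) = Φ(1.010) ≈ 0.844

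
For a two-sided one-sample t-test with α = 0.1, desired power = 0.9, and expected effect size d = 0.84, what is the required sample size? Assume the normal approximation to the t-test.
n = 13

Sample size formula (one-sample t-test, normal approximation):
n = ((z_{α/2} + z_β) / d)²

z_{α/2} = 1.645 (for α = 0.1, two-sided)
z_β = 1.282 (for power = 0.9)
d = 0.84

n = ((1.645 + 1.282) / 0.84)²
n = (3.485)²
n ≈ 12.15
Round up to the next whole number: n = 13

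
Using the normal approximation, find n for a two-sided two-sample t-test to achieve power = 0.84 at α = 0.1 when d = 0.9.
n = 18 per group

Sample size formula (two-sample t-test, normal approximation):
n = 2 · ((z_{α/2} + z_β) / d)²

z_{α/2} = 1.645 (for α = 0.1, two-sided)
z_β = 0.994 (for power = 0.84)
d = 0.9

n = 2 · ((1.645 + 0.994) / 0.9)²
n = 2 · (2.932)²
n ≈ 17.19
Round up to the next whole number: n = 18 per group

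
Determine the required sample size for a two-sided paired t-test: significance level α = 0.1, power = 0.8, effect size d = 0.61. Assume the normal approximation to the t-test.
n = 17 pairs

Sample size formula (paired t-test, normal approximation):
n = ((z_{α/2} + z_β) / d)²

z_{α/2} = 1.645 (for α = 0.1, two-sided)
z_β = 0.842 (for power = 0.8)
d = 0.61

n = ((1.645 + 0.842) / 0.61)²
n = (4.077)²
n ≈ 16.62
Round up to the next whole number: n = 17 pairs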